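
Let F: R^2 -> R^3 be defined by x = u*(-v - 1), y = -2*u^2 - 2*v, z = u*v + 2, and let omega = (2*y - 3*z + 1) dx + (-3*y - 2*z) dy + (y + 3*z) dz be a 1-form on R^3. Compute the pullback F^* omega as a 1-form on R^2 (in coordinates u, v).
F^* omega = (-24*u^3 + 10*u^2*v + 4*u^2 + 6*u*v^2 - 21*u*v + 16*u + 2*v^2 + 15*v + 5) du + (2*u^3 + 6*u^2*v - 12*u^2 + 6*u*v + 11*u - 12*v + 8) dv

Using F^*(f dg) = (f ∘ F) d(g ∘ F), substitute each coordinate x_i by F_i(u, v) in f_i, and replace dx_i by d F_i = (∂F_i/∂u) du + (∂F_i/∂v) dv.
  For the x component: f_1(F) = -4*u^2 - 3*u*v - 4*v - 5; d F_1 = (-v - 1) du + (-u) dv
  For the y component: f_2(F) = 6*u^2 - 2*u*v + 6*v - 4; d F_2 = (-4*u) du + (-2) dv
  For the z component: f_3(F) = -2*u^2 + 3*u*v - 2*v + 6; d F_3 = (v) du + (u) dv
Combining and collecting du, dv coefficients:
  coeff of du: -24*u^3 + 10*u^2*v + 4*u^2 + 6*u*v^2 - 21*u*v + 16*u + 2*v^2 + 15*v + 5
  coeff of dv: 2*u^3 + 6*u^2*v - 12*u^2 + 6*u*v + 11*u - 12*v + 8
F^* omega = (-24*u^3 + 10*u^2*v + 4*u^2 + 6*u*v^2 - 21*u*v + 16*u + 2*v^2 + 15*v + 5) du + (2*u^3 + 6*u^2*v - 12*u^2 + 6*u*v + 11*u - 12*v + 8) dv.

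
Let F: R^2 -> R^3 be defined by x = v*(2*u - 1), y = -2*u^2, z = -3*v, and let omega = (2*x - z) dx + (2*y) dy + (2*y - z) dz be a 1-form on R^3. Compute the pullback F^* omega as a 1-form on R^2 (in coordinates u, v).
F^* omega = (16*u^3 + 8*u*v^2 + 2*v^2) du + (8*u^2*v + 12*u^2 - 2*u*v - 10*v) dv

Using F^*(f dg) = (f ∘ F) d(g ∘ F), substitute each coordinate x_i by F_i(u, v) in f_i, and replace dx_i by d F_i = (∂F_i/∂u) du + (∂F_i/∂v) dv.
  For the x component: f_1(F) = v*(4*u + 1); d F_1 = (2*v) du + (2*u - 1) dv
  For the y component: f_2(F) = -4*u^2; d F_2 = (-4*u) du + (0) dv
  For the z component: f_3(F) = -4*u^2 + 3*v; d F_3 = (0) du + (-3) dv
Combining and collecting du, dv coefficients:
  coeff of du: 16*u^3 + 8*u*v^2 + 2*v^2
  coeff of dv: 8*u^2*v + 12*u^2 - 2*u*v - 10*v
F^* omega = (16*u^3 + 8*u*v^2 + 2*v^2) du + (8*u^2*v + 12*u^2 - 2*u*v - 10*v) dv.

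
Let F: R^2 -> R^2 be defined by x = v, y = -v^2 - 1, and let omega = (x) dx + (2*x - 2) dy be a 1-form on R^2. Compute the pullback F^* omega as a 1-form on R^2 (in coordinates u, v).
F^* omega = (v*(5 - 4*v)) dv

Using F^*(f dg) = (f ∘ F) d(g ∘ F), substitute each coordinate x_i by F_i(u, v) in f_i, and replace dx_i by d F_i = (∂F_i/∂u) du + (∂F_i/∂v) dv.
  For the x component: f_1(F) = v; d F_1 = (0) du + (1) dv
  For the y component: f_2(F) = 2*v - 2; d F_2 = (0) du + (-2*v) dv
Combining and collecting du, dv coefficients:
  coeff of du: 0
  coeff of dv: v*(5 - 4*v)
F^* omega = (v*(5 - 4*v)) dv.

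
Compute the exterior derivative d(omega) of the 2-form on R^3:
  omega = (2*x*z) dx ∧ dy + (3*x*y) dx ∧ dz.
d(omega) = (-x) dx ∧ dy ∧ dz

For a 2-form omega = sum_{i<j} g_{ij} dx_i ∧ dx_j, the exterior derivative is
  d(omega) = sum_{i<j} d(g_{ij}) ∧ dx_i ∧ dx_j = sum_{i<j, k} (∂g_{ij}/∂x_k) dx_k ∧ dx_i ∧ dx_j.
Expand each term, using dx_k ∧ dx_i ∧ dx_j = sgn(permutation) dx_{(a)} ∧ dx_{(b)} ∧ dx_{(c)} with (a < b < c) sorted:
  d(2*x*z) includes (∂/∂z)(2*x*z) dz = (2*x) dz, which multiplied by dx ∧ dy gives (2*x) dx ∧ dy ∧ dz
  d(3*x*y) includes (∂/∂y)(3*x*y) dy = (3*x) dy, which multiplied by dx ∧ dz gives (-3*x) dx ∧ dy ∧ dz
Collecting like 3-forms: d(omega) = (-x) dx ∧ dy ∧ dz.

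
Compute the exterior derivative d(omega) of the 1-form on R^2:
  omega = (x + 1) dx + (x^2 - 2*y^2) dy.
d(omega) = (2*x) dx ∧ dy

For a 1-form omega = sum_i f_i dx_i, the exterior derivative is
  d(omega) = sum_{i < j} (∂f_j/∂x_i - ∂f_i/∂x_j) dx_i ∧ dx_j.
  coefficient of dx ∧ dy: ∂f_2/∂x - ∂f_1/∂y = ∂(x^2 - 2*y^2)/∂x - ∂(x + 1)/∂y = 2*x
Assembling: d(omega) = (2*x) dx ∧ dy.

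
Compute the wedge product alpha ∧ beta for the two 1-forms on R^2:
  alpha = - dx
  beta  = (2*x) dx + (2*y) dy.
alpha ∧ beta = (-2*y) dx ∧ dy

Distribute the wedge, using dx_i ∧ dx_j = -dx_j ∧ dx_i and dx_i ∧ dx_i = 0. For each pair (i, j) with i < j, the coefficient of dx_i ∧ dx_j in alpha ∧ beta is (alpha_i * beta_j - alpha_j * beta_i). Collecting: alpha ∧ beta = (-2*y) dx ∧ dy.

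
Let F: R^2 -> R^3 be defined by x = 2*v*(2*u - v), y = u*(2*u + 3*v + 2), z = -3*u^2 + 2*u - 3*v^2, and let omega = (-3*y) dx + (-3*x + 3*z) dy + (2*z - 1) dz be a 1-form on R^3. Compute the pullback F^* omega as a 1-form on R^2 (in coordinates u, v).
F^* omega = (-99*u^2*v - 30*u^2 - 48*u*v^2 - 30*u*v + 26*u - 9*v^3 - 18*v^2 - 2) du + (-51*u^3 - 12*u^2*v - 6*u^2 + 27*u*v^2 + 36*v^3 + 6*v) dv

Using F^*(f dg) = (f ∘ F) d(g ∘ F), substitute each coordinate x_i by F_i(u, v) in f_i, and replace dx_i by d F_i = (∂F_i/∂u) du + (∂F_i/∂v) dv.
  For the x component: f_1(F) = 3*u*(-2*u - 3*v - 2); d F_1 = (4*v) du + (4*u - 4*v) dv
  For the y component: f_2(F) = -9*u^2 - 12*u*v + 6*u - 3*v^2; d F_2 = (4*u + 3*v + 2) du + (3*u) dv
  For the z component: f_3(F) = -6*u^2 + 4*u - 6*v^2 - 1; d F_3 = (2 - 6*u) du + (-6*v) dv
Combining and collecting du, dv coefficients:
  coeff of du: -99*u^2*v - 30*u^2 - 48*u*v^2 - 30*u*v + 26*u - 9*v^3 - 18*v^2 - 2
  coeff of dv: -51*u^3 - 12*u^2*v - 6*u^2 + 27*u*v^2 + 36*v^3 + 6*v
F^* omega = (-99*u^2*v - 30*u^2 - 48*u*v^2 - 30*u*v + 26*u - 9*v^3 - 18*v^2 - 2) du + (-51*u^3 - 12*u^2*v - 6*u^2 + 27*u*v^2 + 36*v^3 + 6*v) dv.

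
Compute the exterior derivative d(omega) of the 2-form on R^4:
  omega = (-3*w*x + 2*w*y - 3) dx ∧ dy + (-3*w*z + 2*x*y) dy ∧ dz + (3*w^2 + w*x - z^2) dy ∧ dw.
d(omega) = (w - 3*x + 2*y) dx ∧ dy ∧ dw + (2*y) dx ∧ dy ∧ dz + (-z) dy ∧ dz ∧ dw

For a 2-form omega = sum_{i<j} g_{ij} dx_i ∧ dx_j, the exterior derivative is
  d(omega) = sum_{i<j} d(g_{ij}) ∧ dx_i ∧ dx_j = sum_{i<j, k} (∂g_{ij}/∂x_k) dx_k ∧ dx_i ∧ dx_j.
Expand each term, using dx_k ∧ dx_i ∧ dx_j = sgn(permutation) dx_{(a)} ∧ dx_{(b)} ∧ dx_{(c)} with (a < b < c) sorted:
  d(-3*w*x + 2*w*y - 3) includes (∂/∂w)(-3*w*x + 2*w*y - 3) dw = (-3*x + 2*y) dw, which multiplied by dx ∧ dy gives (-3*x + 2*y) dx ∧ dy ∧ dw
  d(-3*w*z + 2*x*y) includes (∂/∂x)(-3*w*z + 2*x*y) dx = (2*y) dx, which multiplied by dy ∧ dz gives (2*y) dx ∧ dy ∧ dz
  d(-3*w*z + 2*x*y) includes (∂/∂w)(-3*w*z + 2*x*y) dw = (-3*z) dw, which multiplied by dy ∧ dz gives (-3*z) dy ∧ dz ∧ dw
  d(3*w^2 + w*x - z^2) includes (∂/∂x)(3*w^2 + w*x - z^2) dx = (w) dx, which multiplied by dy ∧ dw gives (w) dx ∧ dy ∧ dw
  d(3*w^2 + w*x - z^2) includes (∂/∂z)(3*w^2 + w*x - z^2) dz = (-2*z) dz, which multiplied by dy ∧ dw gives (2*z) dy ∧ dz ∧ dw
Collecting like 3-forms: d(omega) = (w - 3*x + 2*y) dx ∧ dy ∧ dw + (2*y) dx ∧ dy ∧ dz + (-z) dy ∧ dz ∧ dw.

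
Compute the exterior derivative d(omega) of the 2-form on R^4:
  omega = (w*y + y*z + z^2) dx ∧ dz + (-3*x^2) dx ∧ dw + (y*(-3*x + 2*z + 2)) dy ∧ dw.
d(omega) = (-w - z) dx ∧ dy ∧ dz + (y) dx ∧ dz ∧ dw + (-3*y) dx ∧ dy ∧ dw + (-2*y) dy ∧ dz ∧ dw

For a 2-form omega = sum_{i<j} g_{ij} dx_i ∧ dx_j, the exterior derivative is
  d(omega) = sum_{i<j} d(g_{ij}) ∧ dx_i ∧ dx_j = sum_{i<j, k} (∂g_{ij}/∂x_k) dx_k ∧ dx_i ∧ dx_j.
Expand each term, using dx_k ∧ dx_i ∧ dx_j = sgn(permutation) dx_{(a)} ∧ dx_{(b)} ∧ dx_{(c)} with (a < b < c) sorted:
  d(w*y + y*z + z^2) includes (∂/∂y)(w*y + y*z + z^2) dy = (w + z) dy, which multiplied by dx ∧ dz gives (-w - z) dx ∧ dy ∧ dz
  d(w*y + y*z + z^2) includes (∂/∂w)(w*y + y*z + z^2) dw = (y) dw, which multiplied by dx ∧ dz gives (y) dx ∧ dz ∧ dw
  d(y*(-3*x + 2*z + 2)) includes (∂/∂x)(y*(-3*x + 2*z + 2)) dx = (-3*y) dx, which multiplied by dy ∧ dw gives (-3*y) dx ∧ dy ∧ dw
  d(y*(-3*x + 2*z + 2)) includes (∂/∂z)(y*(-3*x + 2*z + 2)) dz = (2*y) dz, which multiplied by dy ∧ dw gives (-2*y) dy ∧ dz ∧ dw
Collecting like 3-forms: d(omega) = (-w - z) dx ∧ dy ∧ dz + (y) dx ∧ dz ∧ dw + (-3*y) dx ∧ dy ∧ dw + (-2*y) dy ∧ dz ∧ dw.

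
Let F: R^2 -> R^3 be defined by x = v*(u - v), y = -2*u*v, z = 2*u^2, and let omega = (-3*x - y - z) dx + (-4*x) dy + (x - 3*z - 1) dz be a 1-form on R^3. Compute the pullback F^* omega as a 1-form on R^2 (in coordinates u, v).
F^* omega = (-24*u^3 + 2*u^2*v + 3*u*v^2 - 4*u - 5*v^3) du + (-2*u^3 + 11*u^2*v - 3*u*v^2 - 6*v^3) dv

Using F^*(f dg) = (f ∘ F) d(g ∘ F), substitute each coordinate x_i by F_i(u, v) in f_i, and replace dx_i by d F_i = (∂F_i/∂u) du + (∂F_i/∂v) dv.
  For the x component: f_1(F) = -2*u^2 - u*v + 3*v^2; d F_1 = (v) du + (u - 2*v) dv
  For the y component: f_2(F) = 4*v*(-u + v); d F_2 = (-2*v) du + (-2*u) dv
  For the z component: f_3(F) = -6*u^2 + u*v - v^2 - 1; d F_3 = (4*u) du + (0) dv
Combining and collecting du, dv coefficients:
  coeff of du: -24*u^3 + 2*u^2*v + 3*u*v^2 - 4*u - 5*v^3
  coeff of dv: -2*u^3 + 11*u^2*v - 3*u*v^2 - 6*v^3
F^* omega = (-24*u^3 + 2*u^2*v + 3*u*v^2 - 4*u - 5*v^3) du + (-2*u^3 + 11*u^2*v - 3*u*v^2 - 6*v^3) dv.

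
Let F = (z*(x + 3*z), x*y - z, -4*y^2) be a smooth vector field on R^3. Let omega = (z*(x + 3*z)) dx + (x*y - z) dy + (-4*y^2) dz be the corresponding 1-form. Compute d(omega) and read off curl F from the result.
d(omega) = (1 - 8*y) dy ∧ dz + (x + 6*z) dz ∧ dx + (y) dx ∧ dy; curl F = (1 - 8*y, x + 6*z, y)

d omega = sum_{i<j} (∂f_j/∂x_i - ∂f_i/∂x_j) dx_i ∧ dx_j. Under the identification (dy ∧ dz, dz ∧ dx, dx ∧ dy) ↔ (e_x, e_y, e_z), the coefficients are exactly the components of curl F. Compute:
  ∂R/∂y - ∂Q/∂z = (-8*y) - (-1) = 1 - 8*y
  ∂P/∂z - ∂R/∂x = (x + 6*z) - (0) = x + 6*z
  ∂Q/∂x - ∂P/∂y = (y) - (0) = y.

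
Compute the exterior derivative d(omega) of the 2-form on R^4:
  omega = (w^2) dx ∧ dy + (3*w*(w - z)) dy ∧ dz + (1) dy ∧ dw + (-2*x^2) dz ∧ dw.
d(omega) = (2*w) dx ∧ dy ∧ dw + (6*w - 3*z) dy ∧ dz ∧ dw + (-4*x) dx ∧ dz ∧ dw

For a 2-form omega = sum_{i<j} g_{ij} dx_i ∧ dx_j, the exterior derivative is
  d(omega) = sum_{i<j} d(g_{ij}) ∧ dx_i ∧ dx_j = sum_{i<j, k} (∂g_{ij}/∂x_k) dx_k ∧ dx_i ∧ dx_j.
Expand each term, using dx_k ∧ dx_i ∧ dx_j = sgn(permutation) dx_{(a)} ∧ dx_{(b)} ∧ dx_{(c)} with (a < b < c) sorted:
  d(w^2) includes (∂/∂w)(w^2) dw = (2*w) dw, which multiplied by dx ∧ dy gives (2*w) dx ∧ dy ∧ dw
  d(3*w*(w - z)) includes (∂/∂w)(3*w*(w - z)) dw = (6*w - 3*z) dw, which multiplied by dy ∧ dz gives (6*w - 3*z) dy ∧ dz ∧ dw
  d(-2*x^2) includes (∂/∂x)(-2*x^2) dx = (-4*x) dx, which multiplied by dz ∧ dw gives (-4*x) dx ∧ dz ∧ dw
Collecting like 3-forms: d(omega) = (2*w) dx ∧ dy ∧ dw + (6*w - 3*z) dy ∧ dz ∧ dw + (-4*x) dx ∧ dz ∧ dw.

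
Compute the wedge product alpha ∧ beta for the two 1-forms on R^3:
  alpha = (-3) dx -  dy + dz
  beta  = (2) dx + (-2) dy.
alpha ∧ beta = (8) dx ∧ dy + (-2) dx ∧ dz + (2) dy ∧ dz

Distribute the wedge, using dx_i ∧ dx_j = -dx_j ∧ dx_i and dx_i ∧ dx_i = 0. For each pair (i, j) with i < j, the coefficient of dx_i ∧ dx_j in alpha ∧ beta is (alpha_i * beta_j - alpha_j * beta_i). Collecting: alpha ∧ beta = (8) dx ∧ dy + (-2) dx ∧ dz + (2) dy ∧ dz.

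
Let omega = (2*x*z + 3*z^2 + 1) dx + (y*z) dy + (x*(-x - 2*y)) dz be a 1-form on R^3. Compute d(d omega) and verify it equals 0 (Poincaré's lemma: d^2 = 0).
d(d omega) = 0

Step 1: d omega = sum_{i<j} (∂f_j/∂x_i - ∂f_i/∂x_j) dx_i ∧ dx_j:
  coeff of dx ∧ dy: 0
  coeff of dx ∧ dz: -4*x - 2*y - 6*z
  coeff of dy ∧ dz: -2*x - y
Step 2: Apply d again to each 2-form coefficient. The only possible 3-form in R^3 is dx ∧ dy ∧ dz, with coefficient
  ∂(coeff of dy∧dz)/∂x - ∂(coeff of dx∧dz)/∂y + ∂(coeff of dx∧dy)/∂z
  = ∂/∂x (-2*x - y) - ∂/∂y (-4*x - 2*y - 6*z) + ∂/∂z (0).
Each of these terms simplifies to sums of mixed partials that cancel in pairs. The result is 0 (by equality of mixed partials for smooth functions — Schwarz / Clairaut).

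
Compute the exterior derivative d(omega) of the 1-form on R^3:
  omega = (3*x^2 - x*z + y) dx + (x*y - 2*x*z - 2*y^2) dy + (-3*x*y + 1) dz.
d(omega) = (y - 2*z - 1) dx ∧ dy + (x - 3*y) dx ∧ dz + (-x) dy ∧ dz

For a 1-form omega = sum_i f_i dx_i, the exterior derivative is
  d(omega) = sum_{i < j} (∂f_j/∂x_i - ∂f_i/∂x_j) dx_i ∧ dx_j.
  coefficient of dx ∧ dy: ∂f_2/∂x - ∂f_1/∂y = ∂(x*y - 2*x*z - 2*y^2)/∂x - ∂(3*x^2 - x*z + y)/∂y = y - 2*z - 1
  coefficient of dx ∧ dz: ∂f_3/∂x - ∂f_1/∂z = ∂(-3*x*y + 1)/∂x - ∂(3*x^2 - x*z + y)/∂z = x - 3*y
  coefficient of dy ∧ dz: ∂f_3/∂y - ∂f_2/∂z = ∂(-3*x*y + 1)/∂y - ∂(x*y - 2*x*z - 2*y^2)/∂z = -x
Assembling: d(omega) = (y - 2*z - 1) dx ∧ dy + (x - 3*y) dx ∧ dz + (-x) dy ∧ dz.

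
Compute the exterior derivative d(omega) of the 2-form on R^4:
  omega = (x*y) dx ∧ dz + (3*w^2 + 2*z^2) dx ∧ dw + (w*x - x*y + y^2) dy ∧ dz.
d(omega) = (w - x - y) dx ∧ dy ∧ dz + (-4*z) dx ∧ dz ∧ dw + (x) dy ∧ dz ∧ dw

For a 2-form omega = sum_{i<j} g_{ij} dx_i ∧ dx_j, the exterior derivative is
  d(omega) = sum_{i<j} d(g_{ij}) ∧ dx_i ∧ dx_j = sum_{i<j, k} (∂g_{ij}/∂x_k) dx_k ∧ dx_i ∧ dx_j.
Expand each term, using dx_k ∧ dx_i ∧ dx_j = sgn(permutation) dx_{(a)} ∧ dx_{(b)} ∧ dx_{(c)} with (a < b < c) sorted:
  d(x*y) includes (∂/∂y)(x*y) dy = (x) dy, which multiplied by dx ∧ dz gives (-x) dx ∧ dy ∧ dz
  d(3*w^2 + 2*z^2) includes (∂/∂z)(3*w^2 + 2*z^2) dz = (4*z) dz, which multiplied by dx ∧ dw gives (-4*z) dx ∧ dz ∧ dw
  d(w*x - x*y + y^2) includes (∂/∂x)(w*x - x*y + y^2) dx = (w - y) dx, which multiplied by dy ∧ dz gives (w - y) dx ∧ dy ∧ dz
  d(w*x - x*y + y^2) includes (∂/∂w)(w*x - x*y + y^2) dw = (x) dw, which multiplied by dy ∧ dz gives (x) dy ∧ dz ∧ dw
Collecting like 3-forms: d(omega) = (w - x - y) dx ∧ dy ∧ dz + (-4*z) dx ∧ dz ∧ dw + (x) dy ∧ dz ∧ dw.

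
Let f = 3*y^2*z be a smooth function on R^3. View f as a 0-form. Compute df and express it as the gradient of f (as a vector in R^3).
df = (0) dx + (6*y*z) dy + (3*y^2) dz; grad f = (0, 6*y*z, 3*y^2)

For a 0-form f, d f = (∂f/∂x) dx + (∂f/∂y) dy + (∂f/∂z) dz. The components of the vector representation are exactly the entries of grad f in Cartesian coordinates:
  ∂f/∂x = 0
  ∂f/∂y = 6*y*z
  ∂f/∂z = 3*y^2.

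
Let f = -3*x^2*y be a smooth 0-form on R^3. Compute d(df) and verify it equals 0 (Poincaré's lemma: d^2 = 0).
d(df) = 0

Step 1: df = sum_i (∂f/∂x_i) dx_i = (-6*x*y) dx + (-3*x^2) dy + (0) dz.
Step 2: Apply d again. Using the 1-form formula, the coefficient of dx ∧ dy in d(df) is ∂^2 f/∂x ∂y - ∂^2 f/∂y ∂x = (-6*x) - (-6*x) = 0 (equality of mixed partials for smooth f).
Similarly for dx ∧ dz and dy ∧ dz — all coefficients vanish. So d(df) = 0.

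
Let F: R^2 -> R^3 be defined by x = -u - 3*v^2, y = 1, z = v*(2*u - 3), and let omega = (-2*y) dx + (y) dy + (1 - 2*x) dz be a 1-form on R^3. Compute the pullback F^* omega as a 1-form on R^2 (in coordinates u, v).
F^* omega = (4*u*v + 12*v^3 + 2*v + 2) du + (4*u^2 + 12*u*v^2 - 4*u - 18*v^2 + 12*v - 3) dv

Using F^*(f dg) = (f ∘ F) d(g ∘ F), substitute each coordinate x_i by F_i(u, v) in f_i, and replace dx_i by d F_i = (∂F_i/∂u) du + (∂F_i/∂v) dv.
  For the x component: f_1(F) = -2; d F_1 = (-1) du + (-6*v) dv
  For the y component: f_2(F) = 1; d F_2 = (0) du + (0) dv
  For the z component: f_3(F) = 2*u + 6*v^2 + 1; d F_3 = (2*v) du + (2*u - 3) dv
Combining and collecting du, dv coefficients:
  coeff of du: 4*u*v + 12*v^3 + 2*v + 2
  coeff of dv: 4*u^2 + 12*u*v^2 - 4*u - 18*v^2 + 12*v - 3
F^* omega = (4*u*v + 12*v^3 + 2*v + 2) du + (4*u^2 + 12*u*v^2 - 4*u - 18*v^2 + 12*v - 3) dv.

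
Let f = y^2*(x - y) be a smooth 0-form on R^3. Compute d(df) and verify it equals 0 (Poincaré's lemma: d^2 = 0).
d(df) = 0

Step 1: df = sum_i (∂f/∂x_i) dx_i = (y^2) dx + (y*(2*x - 3*y)) dy + (0) dz.
Step 2: Apply d again. Using the 1-form formula, the coefficient of dx ∧ dy in d(df) is ∂^2 f/∂x ∂y - ∂^2 f/∂y ∂x = (2*y) - (2*y) = 0 (equality of mixed partials for smooth f).
Similarly for dx ∧ dz and dy ∧ dz — all coefficients vanish. So d(df) = 0.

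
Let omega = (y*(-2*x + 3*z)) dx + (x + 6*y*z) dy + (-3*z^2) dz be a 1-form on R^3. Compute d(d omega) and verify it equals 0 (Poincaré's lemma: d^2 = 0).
d(d omega) = 0

Step 1: d omega = sum_{i<j} (∂f_j/∂x_i - ∂f_i/∂x_j) dx_i ∧ dx_j:
  coeff of dx ∧ dy: 2*x - 3*z + 1
  coeff of dx ∧ dz: -3*y
  coeff of dy ∧ dz: -6*y
Step 2: Apply d again to each 2-form coefficient. The only possible 3-form in R^3 is dx ∧ dy ∧ dz, with coefficient
  ∂(coeff of dy∧dz)/∂x - ∂(coeff of dx∧dz)/∂y + ∂(coeff of dx∧dy)/∂z
  = ∂/∂x (-6*y) - ∂/∂y (-3*y) + ∂/∂z (2*x - 3*z + 1).
Each of these terms simplifies to sums of mixed partials that cancel in pairs. The result is 0 (by equality of mixed partials for smooth functions — Schwarz / Clairaut).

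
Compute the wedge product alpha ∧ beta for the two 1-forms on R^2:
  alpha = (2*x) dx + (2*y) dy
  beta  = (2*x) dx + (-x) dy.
alpha ∧ beta = (-2*x*(x + 2*y)) dx ∧ dy

Distribute the wedge, using dx_i ∧ dx_j = -dx_j ∧ dx_i and dx_i ∧ dx_i = 0. For each pair (i, j) with i < j, the coefficient of dx_i ∧ dx_j in alpha ∧ beta is (alpha_i * beta_j - alpha_j * beta_i). Collecting: alpha ∧ beta = (-2*x*(x + 2*y)) dx ∧ dy.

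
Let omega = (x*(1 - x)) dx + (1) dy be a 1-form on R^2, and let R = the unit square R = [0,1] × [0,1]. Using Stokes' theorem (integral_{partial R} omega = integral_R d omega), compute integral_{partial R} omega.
integral_(partial R) omega = 0

Stokes: integral_partial_R omega = integral_R d omega with d omega = (∂Q/∂x - ∂P/∂y) dx ∧ dy.
  ∂Q/∂x = 0
  ∂P/∂y = 0
  integrand = ∂Q/∂x - ∂P/∂y = 0.
Integrating over R: integral_0^1 integral_0^1 (0) dx dy = 0.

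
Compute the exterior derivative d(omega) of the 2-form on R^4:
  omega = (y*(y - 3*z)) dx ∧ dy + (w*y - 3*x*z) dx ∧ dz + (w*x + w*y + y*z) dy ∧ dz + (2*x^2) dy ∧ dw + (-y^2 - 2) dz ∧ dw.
d(omega) = (-3*y) dx ∧ dy ∧ dz + (y) dx ∧ dz ∧ dw + (x - y) dy ∧ dz ∧ dw + (4*x) dx ∧ dy ∧ dw

For a 2-form omega = sum_{i<j} g_{ij} dx_i ∧ dx_j, the exterior derivative is
  d(omega) = sum_{i<j} d(g_{ij}) ∧ dx_i ∧ dx_j = sum_{i<j, k} (∂g_{ij}/∂x_k) dx_k ∧ dx_i ∧ dx_j.
Expand each term, using dx_k ∧ dx_i ∧ dx_j = sgn(permutation) dx_{(a)} ∧ dx_{(b)} ∧ dx_{(c)} with (a < b < c) sorted:
  d(y*(y - 3*z)) includes (∂/∂z)(y*(y - 3*z)) dz = (-3*y) dz, which multiplied by dx ∧ dy gives (-3*y) dx ∧ dy ∧ dz
  d(w*y - 3*x*z) includes (∂/∂y)(w*y - 3*x*z) dy = (w) dy, which multiplied by dx ∧ dz gives (-w) dx ∧ dy ∧ dz
  d(w*y - 3*x*z) includes (∂/∂w)(w*y - 3*x*z) dw = (y) dw, which multiplied by dx ∧ dz gives (y) dx ∧ dz ∧ dw
  d(w*x + w*y + y*z) includes (∂/∂x)(w*x + w*y + y*z) dx = (w) dx, which multiplied by dy ∧ dz gives (w) dx ∧ dy ∧ dz
  d(w*x + w*y + y*z) includes (∂/∂w)(w*x + w*y + y*z) dw = (x + y) dw, which multiplied by dy ∧ dz gives (x + y) dy ∧ dz ∧ dw
  d(2*x^2) includes (∂/∂x)(2*x^2) dx = (4*x) dx, which multiplied by dy ∧ dw gives (4*x) dx ∧ dy ∧ dw
  d(-y^2 - 2) includes (∂/∂y)(-y^2 - 2) dy = (-2*y) dy, which multiplied by dz ∧ dw gives (-2*y) dy ∧ dz ∧ dw
Collecting like 3-forms: d(omega) = (-3*y) dx ∧ dy ∧ dz + (y) dx ∧ dz ∧ dw + (x - y) dy ∧ dz ∧ dw + (4*x) dx ∧ dy ∧ dw.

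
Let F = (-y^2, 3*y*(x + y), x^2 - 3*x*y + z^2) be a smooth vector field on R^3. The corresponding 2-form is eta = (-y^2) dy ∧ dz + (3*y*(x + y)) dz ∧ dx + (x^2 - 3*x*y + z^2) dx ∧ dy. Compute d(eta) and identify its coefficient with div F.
d(eta) = (3*x + 6*y + 2*z) dx ∧ dy ∧ dz; div F = 3*x + 6*y + 2*z

For a 2-form in R^3 of the form above, applying d gives a 3-form with coefficient ∂P/∂x + ∂Q/∂y + ∂R/∂z:
  ∂P/∂x = 0
  ∂Q/∂y = 3*x + 6*y
  ∂R/∂z = 2*z
Sum = 3*x + 6*y + 2*z, which is exactly div F.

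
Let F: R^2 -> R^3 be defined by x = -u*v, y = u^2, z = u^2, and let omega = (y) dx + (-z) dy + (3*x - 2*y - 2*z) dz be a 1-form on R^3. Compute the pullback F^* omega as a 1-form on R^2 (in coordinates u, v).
F^* omega = (u^2*(-10*u - 7*v)) du + (-u^3) dv

Using F^*(f dg) = (f ∘ F) d(g ∘ F), substitute each coordinate x_i by F_i(u, v) in f_i, and replace dx_i by d F_i = (∂F_i/∂u) du + (∂F_i/∂v) dv.
  For the x component: f_1(F) = u^2; d F_1 = (-v) du + (-u) dv
  For the y component: f_2(F) = -u^2; d F_2 = (2*u) du + (0) dv
  For the z component: f_3(F) = u*(-4*u - 3*v); d F_3 = (2*u) du + (0) dv
Combining and collecting du, dv coefficients:
  coeff of du: u^2*(-10*u - 7*v)
  coeff of dv: -u^3
F^* omega = (u^2*(-10*u - 7*v)) du + (-u^3) dv.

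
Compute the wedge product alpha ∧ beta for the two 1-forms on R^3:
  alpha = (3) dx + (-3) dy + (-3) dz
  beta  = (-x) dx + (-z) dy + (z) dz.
alpha ∧ beta = (-3*x - 3*z) dx ∧ dy + (-3*x + 3*z) dx ∧ dz + (-6*z) dy ∧ dz

Distribute the wedge, using dx_i ∧ dx_j = -dx_j ∧ dx_i and dx_i ∧ dx_i = 0. For each pair (i, j) with i < j, the coefficient of dx_i ∧ dx_j in alpha ∧ beta is (alpha_i * beta_j - alpha_j * beta_i). Collecting: alpha ∧ beta = (-3*x - 3*z) dx ∧ dy + (-3*x + 3*z) dx ∧ dz + (-6*z) dy ∧ dz.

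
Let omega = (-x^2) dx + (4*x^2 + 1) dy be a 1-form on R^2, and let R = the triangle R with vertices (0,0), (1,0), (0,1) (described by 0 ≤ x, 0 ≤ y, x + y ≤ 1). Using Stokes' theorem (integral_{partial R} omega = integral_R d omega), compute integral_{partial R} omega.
integral_(partial R) omega = 4/3

Stokes: integral_partial_R omega = integral_R d omega with d omega = (∂Q/∂x - ∂P/∂y) dx ∧ dy.
  ∂Q/∂x = 8*x
  ∂P/∂y = 0
  integrand = ∂Q/∂x - ∂P/∂y = 8*x.
Integrating over R: integral_0^1 integral_0^{1-x} (8*x) dy dx = 4/3.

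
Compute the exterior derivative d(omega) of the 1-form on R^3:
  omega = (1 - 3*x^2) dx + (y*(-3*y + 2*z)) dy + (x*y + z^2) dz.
d(omega) = (y) dx ∧ dz + (x - 2*y) dy ∧ dz

For a 1-form omega = sum_i f_i dx_i, the exterior derivative is
  d(omega) = sum_{i < j} (∂f_j/∂x_i - ∂f_i/∂x_j) dx_i ∧ dx_j.
  coefficient of dx ∧ dz: ∂f_3/∂x - ∂f_1/∂z = ∂(x*y + z^2)/∂x - ∂(1 - 3*x^2)/∂z = y
  coefficient of dy ∧ dz: ∂f_3/∂y - ∂f_2/∂z = ∂(x*y + z^2)/∂y - ∂(y*(-3*y + 2*z))/∂z = x - 2*y
Assembling: d(omega) = (y) dx ∧ dz + (x - 2*y) dy ∧ dz.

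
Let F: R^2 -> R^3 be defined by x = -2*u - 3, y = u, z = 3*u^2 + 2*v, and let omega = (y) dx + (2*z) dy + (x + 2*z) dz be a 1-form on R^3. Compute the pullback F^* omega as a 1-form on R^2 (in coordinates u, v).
F^* omega = (36*u^3 - 6*u^2 + 24*u*v - 20*u + 4*v) du + (12*u^2 - 4*u + 8*v - 6) dv

Using F^*(f dg) = (f ∘ F) d(g ∘ F), substitute each coordinate x_i by F_i(u, v) in f_i, and replace dx_i by d F_i = (∂F_i/∂u) du + (∂F_i/∂v) dv.
  For the x component: f_1(F) = u; d F_1 = (-2) du + (0) dv
  For the y component: f_2(F) = 6*u^2 + 4*v; d F_2 = (1) du + (0) dv
  For the z component: f_3(F) = 6*u^2 - 2*u + 4*v - 3; d F_3 = (6*u) du + (2) dv
Combining and collecting du, dv coefficients:
  coeff of du: 36*u^3 - 6*u^2 + 24*u*v - 20*u + 4*v
  coeff of dv: 12*u^2 - 4*u + 8*v - 6
F^* omega = (36*u^3 - 6*u^2 + 24*u*v - 20*u + 4*v) du + (12*u^2 - 4*u + 8*v - 6) dv.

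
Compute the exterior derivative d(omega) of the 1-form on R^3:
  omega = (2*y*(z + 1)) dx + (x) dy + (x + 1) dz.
d(omega) = (-2*z - 1) dx ∧ dy + (1 - 2*y) dx ∧ dz

For a 1-form omega = sum_i f_i dx_i, the exterior derivative is
  d(omega) = sum_{i < j} (∂f_j/∂x_i - ∂f_i/∂x_j) dx_i ∧ dx_j.
  coefficient of dx ∧ dy: ∂f_2/∂x - ∂f_1/∂y = ∂(x)/∂x - ∂(2*y*(z + 1))/∂y = -2*z - 1
  coefficient of dx ∧ dz: ∂f_3/∂x - ∂f_1/∂z = ∂(x + 1)/∂x - ∂(2*y*(z + 1))/∂z = 1 - 2*y
Assembling: d(omega) = (-2*z - 1) dx ∧ dy + (1 - 2*y) dx ∧ dz.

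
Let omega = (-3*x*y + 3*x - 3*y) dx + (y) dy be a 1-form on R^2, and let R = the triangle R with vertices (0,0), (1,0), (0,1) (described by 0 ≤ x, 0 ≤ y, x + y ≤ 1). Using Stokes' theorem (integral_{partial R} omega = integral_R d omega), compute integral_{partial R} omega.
integral_(partial R) omega = 2

Stokes: integral_partial_R omega = integral_R d omega with d omega = (∂Q/∂x - ∂P/∂y) dx ∧ dy.
  ∂Q/∂x = 0
  ∂P/∂y = -3*x - 3
  integrand = ∂Q/∂x - ∂P/∂y = 3*x + 3.
Integrating over R: integral_0^1 integral_0^{1-x} (3*x + 3) dy dx = 2.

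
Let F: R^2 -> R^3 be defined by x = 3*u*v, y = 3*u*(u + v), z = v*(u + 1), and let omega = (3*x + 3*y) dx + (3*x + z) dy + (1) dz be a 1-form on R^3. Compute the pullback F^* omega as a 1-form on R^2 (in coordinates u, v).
F^* omega = (v*(87*u^2 + 84*u*v + 6*u + 3*v + 1)) du + (27*u^3 + 84*u^2*v + 3*u*v + u + 1) dv

Using F^*(f dg) = (f ∘ F) d(g ∘ F), substitute each coordinate x_i by F_i(u, v) in f_i, and replace dx_i by d F_i = (∂F_i/∂u) du + (∂F_i/∂v) dv.
  For the x component: f_1(F) = 9*u*(u + 2*v); d F_1 = (3*v) du + (3*u) dv
  For the y component: f_2(F) = v*(10*u + 1); d F_2 = (6*u + 3*v) du + (3*u) dv
  For the z component: f_3(F) = 1; d F_3 = (v) du + (u + 1) dv
Combining and collecting du, dv coefficients:
  coeff of du: v*(87*u^2 + 84*u*v + 6*u + 3*v + 1)
  coeff of dv: 27*u^3 + 84*u^2*v + 3*u*v + u + 1
F^* omega = (v*(87*u^2 + 84*u*v + 6*u + 3*v + 1)) du + (27*u^3 + 84*u^2*v + 3*u*v + u + 1) dv.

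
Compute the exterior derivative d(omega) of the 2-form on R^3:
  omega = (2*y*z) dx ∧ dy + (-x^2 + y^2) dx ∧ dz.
d(omega) = 0

For a 2-form omega = sum_{i<j} g_{ij} dx_i ∧ dx_j, the exterior derivative is
  d(omega) = sum_{i<j} d(g_{ij}) ∧ dx_i ∧ dx_j = sum_{i<j, k} (∂g_{ij}/∂x_k) dx_k ∧ dx_i ∧ dx_j.
Expand each term, using dx_k ∧ dx_i ∧ dx_j = sgn(permutation) dx_{(a)} ∧ dx_{(b)} ∧ dx_{(c)} with (a < b < c) sorted:
  d(2*y*z) includes (∂/∂z)(2*y*z) dz = (2*y) dz, which multiplied by dx ∧ dy gives (2*y) dx ∧ dy ∧ dz
  d(-x^2 + y^2) includes (∂/∂y)(-x^2 + y^2) dy = (2*y) dy, which multiplied by dx ∧ dz gives (-2*y) dx ∧ dy ∧ dz
Collecting like 3-forms: d(omega) = 0.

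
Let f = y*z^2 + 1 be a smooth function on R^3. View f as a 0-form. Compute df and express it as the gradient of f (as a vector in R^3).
df = (0) dx + (z^2) dy + (2*y*z) dz; grad f = (0, z^2, 2*y*z)

For a 0-form f, d f = (∂f/∂x) dx + (∂f/∂y) dy + (∂f/∂z) dz. The components of the vector representation are exactly the entries of grad f in Cartesian coordinates:
  ∂f/∂x = 0
  ∂f/∂y = z^2
  ∂f/∂z = 2*y*z.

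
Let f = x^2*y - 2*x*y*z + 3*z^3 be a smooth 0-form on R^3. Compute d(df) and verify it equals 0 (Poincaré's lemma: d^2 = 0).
d(df) = 0

Step 1: df = sum_i (∂f/∂x_i) dx_i = (2*y*(x - z)) dx + (x*(x - 2*z)) dy + (-2*x*y + 9*z^2) dz.
Step 2: Apply d again. Using the 1-form formula, the coefficient of dx ∧ dy in d(df) is ∂^2 f/∂x ∂y - ∂^2 f/∂y ∂x = (2*x - 2*z) - (2*x - 2*z) = 0 (equality of mixed partials for smooth f).
Similarly for dx ∧ dz and dy ∧ dz — all coefficients vanish. So d(df) = 0.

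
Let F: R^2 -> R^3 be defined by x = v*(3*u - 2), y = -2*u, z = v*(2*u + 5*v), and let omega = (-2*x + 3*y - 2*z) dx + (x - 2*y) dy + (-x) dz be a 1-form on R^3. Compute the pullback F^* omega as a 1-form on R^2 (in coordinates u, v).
F^* omega = (-36*u*v^2 - 24*u*v - 8*u - 30*v^3 + 16*v^2 + 4*v) du + (-36*u^2*v - 18*u^2 - 60*u*v^2 + 36*u*v + 12*u + 40*v^2 - 8*v) dv

Using F^*(f dg) = (f ∘ F) d(g ∘ F), substitute each coordinate x_i by F_i(u, v) in f_i, and replace dx_i by d F_i = (∂F_i/∂u) du + (∂F_i/∂v) dv.
  For the x component: f_1(F) = -10*u*v - 6*u - 10*v^2 + 4*v; d F_1 = (3*v) du + (3*u - 2) dv
  For the y component: f_2(F) = 3*u*v + 4*u - 2*v; d F_2 = (-2) du + (0) dv
  For the z component: f_3(F) = v*(2 - 3*u); d F_3 = (2*v) du + (2*u + 10*v) dv
Combining and collecting du, dv coefficients:
  coeff of du: -36*u*v^2 - 24*u*v - 8*u - 30*v^3 + 16*v^2 + 4*v
  coeff of dv: -36*u^2*v - 18*u^2 - 60*u*v^2 + 36*u*v + 12*u + 40*v^2 - 8*v
F^* omega = (-36*u*v^2 - 24*u*v - 8*u - 30*v^3 + 16*v^2 + 4*v) du + (-36*u^2*v - 18*u^2 - 60*u*v^2 + 36*u*v + 12*u + 40*v^2 - 8*v) dv.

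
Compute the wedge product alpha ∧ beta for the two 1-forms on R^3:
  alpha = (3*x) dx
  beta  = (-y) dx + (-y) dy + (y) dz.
alpha ∧ beta = (-3*x*y) dx ∧ dy + (3*x*y) dx ∧ dz

Distribute the wedge, using dx_i ∧ dx_j = -dx_j ∧ dx_i and dx_i ∧ dx_i = 0. For each pair (i, j) with i < j, the coefficient of dx_i ∧ dx_j in alpha ∧ beta is (alpha_i * beta_j - alpha_j * beta_i). Collecting: alpha ∧ beta = (-3*x*y) dx ∧ dy + (3*x*y) dx ∧ dz.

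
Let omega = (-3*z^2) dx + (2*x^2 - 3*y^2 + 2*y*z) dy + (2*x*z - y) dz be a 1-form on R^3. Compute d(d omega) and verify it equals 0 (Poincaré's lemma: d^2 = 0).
d(d omega) = 0

Step 1: d omega = sum_{i<j} (∂f_j/∂x_i - ∂f_i/∂x_j) dx_i ∧ dx_j:
  coeff of dx ∧ dy: 4*x
  coeff of dx ∧ dz: 8*z
  coeff of dy ∧ dz: -2*y - 1
Step 2: Apply d again to each 2-form coefficient. The only possible 3-form in R^3 is dx ∧ dy ∧ dz, with coefficient
  ∂(coeff of dy∧dz)/∂x - ∂(coeff of dx∧dz)/∂y + ∂(coeff of dx∧dy)/∂z
  = ∂/∂x (-2*y - 1) - ∂/∂y (8*z) + ∂/∂z (4*x).
Each of these terms simplifies to sums of mixed partials that cancel in pairs. The result is 0 (by equality of mixed partials for smooth functions — Schwarz / Clairaut).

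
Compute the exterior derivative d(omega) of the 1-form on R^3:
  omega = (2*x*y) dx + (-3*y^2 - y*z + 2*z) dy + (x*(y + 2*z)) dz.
d(omega) = (-2*x) dx ∧ dy + (y + 2*z) dx ∧ dz + (x + y - 2) dy ∧ dz

For a 1-form omega = sum_i f_i dx_i, the exterior derivative is
  d(omega) = sum_{i < j} (∂f_j/∂x_i - ∂f_i/∂x_j) dx_i ∧ dx_j.
  coefficient of dx ∧ dy: ∂f_2/∂x - ∂f_1/∂y = ∂(-3*y^2 - y*z + 2*z)/∂x - ∂(2*x*y)/∂y = -2*x
  coefficient of dx ∧ dz: ∂f_3/∂x - ∂f_1/∂z = ∂(x*(y + 2*z))/∂x - ∂(2*x*y)/∂z = y + 2*z
  coefficient of dy ∧ dz: ∂f_3/∂y - ∂f_2/∂z = ∂(x*(y + 2*z))/∂y - ∂(-3*y^2 - y*z + 2*z)/∂z = x + y - 2
Assembling: d(omega) = (-2*x) dx ∧ dy + (y + 2*z) dx ∧ dz + (x + y - 2) dy ∧ dz.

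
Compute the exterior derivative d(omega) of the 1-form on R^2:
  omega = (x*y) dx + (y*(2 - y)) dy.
d(omega) = (-x) dx ∧ dy

For a 1-form omega = sum_i f_i dx_i, the exterior derivative is
  d(omega) = sum_{i < j} (∂f_j/∂x_i - ∂f_i/∂x_j) dx_i ∧ dx_j.
  coefficient of dx ∧ dy: ∂f_2/∂x - ∂f_1/∂y = ∂(y*(2 - y))/∂x - ∂(x*y)/∂y = -x
Assembling: d(omega) = (-x) dx ∧ dy.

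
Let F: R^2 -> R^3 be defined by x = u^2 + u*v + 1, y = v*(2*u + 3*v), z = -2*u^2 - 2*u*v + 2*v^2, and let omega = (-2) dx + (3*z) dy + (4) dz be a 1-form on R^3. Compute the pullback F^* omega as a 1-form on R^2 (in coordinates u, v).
F^* omega = (-12*u^2*v - 12*u*v^2 - 20*u + 12*v^3 - 10*v) du + (-12*u^3 - 48*u^2*v - 24*u*v^2 - 10*u + 36*v^3 + 16*v) dv

Using F^*(f dg) = (f ∘ F) d(g ∘ F), substitute each coordinate x_i by F_i(u, v) in f_i, and replace dx_i by d F_i = (∂F_i/∂u) du + (∂F_i/∂v) dv.
  For the x component: f_1(F) = -2; d F_1 = (2*u + v) du + (u) dv
  For the y component: f_2(F) = -6*u^2 - 6*u*v + 6*v^2; d F_2 = (2*v) du + (2*u + 6*v) dv
  For the z component: f_3(F) = 4; d F_3 = (-4*u - 2*v) du + (-2*u + 4*v) dv
Combining and collecting du, dv coefficients:
  coeff of du: -12*u^2*v - 12*u*v^2 - 20*u + 12*v^3 - 10*v
  coeff of dv: -12*u^3 - 48*u^2*v - 24*u*v^2 - 10*u + 36*v^3 + 16*v
F^* omega = (-12*u^2*v - 12*u*v^2 - 20*u + 12*v^3 - 10*v) du + (-12*u^3 - 48*u^2*v - 24*u*v^2 - 10*u + 36*v^3 + 16*v) dv.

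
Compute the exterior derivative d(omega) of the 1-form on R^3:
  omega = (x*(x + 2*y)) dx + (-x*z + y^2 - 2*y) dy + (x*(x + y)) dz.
d(omega) = (-2*x - z) dx ∧ dy + (2*x + y) dx ∧ dz + (2*x) dy ∧ dz

For a 1-form omega = sum_i f_i dx_i, the exterior derivative is
  d(omega) = sum_{i < j} (∂f_j/∂x_i - ∂f_i/∂x_j) dx_i ∧ dx_j.
  coefficient of dx ∧ dy: ∂f_2/∂x - ∂f_1/∂y = ∂(-x*z + y^2 - 2*y)/∂x - ∂(x*(x + 2*y))/∂y = -2*x - z
  coefficient of dx ∧ dz: ∂f_3/∂x - ∂f_1/∂z = ∂(x*(x + y))/∂x - ∂(x*(x + 2*y))/∂z = 2*x + y
  coefficient of dy ∧ dz: ∂f_3/∂y - ∂f_2/∂z = ∂(x*(x + y))/∂y - ∂(-x*z + y^2 - 2*y)/∂z = 2*x
Assembling: d(omega) = (-2*x - z) dx ∧ dy + (2*x + y) dx ∧ dz + (2*x) dy ∧ dz.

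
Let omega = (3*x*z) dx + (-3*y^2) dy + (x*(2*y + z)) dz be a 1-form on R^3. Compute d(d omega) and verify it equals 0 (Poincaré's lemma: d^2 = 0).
d(d omega) = 0

Step 1: d omega = sum_{i<j} (∂f_j/∂x_i - ∂f_i/∂x_j) dx_i ∧ dx_j:
  coeff of dx ∧ dy: 0
  coeff of dx ∧ dz: -3*x + 2*y + z
  coeff of dy ∧ dz: 2*x
Step 2: Apply d again to each 2-form coefficient. The only possible 3-form in R^3 is dx ∧ dy ∧ dz, with coefficient
  ∂(coeff of dy∧dz)/∂x - ∂(coeff of dx∧dz)/∂y + ∂(coeff of dx∧dy)/∂z
  = ∂/∂x (2*x) - ∂/∂y (-3*x + 2*y + z) + ∂/∂z (0).
Each of these terms simplifies to sums of mixed partials that cancel in pairs. The result is 0 (by equality of mixed partials for smooth functions — Schwarz / Clairaut).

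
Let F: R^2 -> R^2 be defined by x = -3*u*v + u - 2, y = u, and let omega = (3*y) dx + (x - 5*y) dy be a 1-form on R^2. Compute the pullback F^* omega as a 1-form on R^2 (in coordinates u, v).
F^* omega = (-12*u*v - u - 2) du + (-9*u^2) dv

Using F^*(f dg) = (f ∘ F) d(g ∘ F), substitute each coordinate x_i by F_i(u, v) in f_i, and replace dx_i by d F_i = (∂F_i/∂u) du + (∂F_i/∂v) dv.
  For the x component: f_1(F) = 3*u; d F_1 = (1 - 3*v) du + (-3*u) dv
  For the y component: f_2(F) = -3*u*v - 4*u - 2; d F_2 = (1) du + (0) dv
Combining and collecting du, dv coefficients:
  coeff of du: -12*u*v - u - 2
  coeff of dv: -9*u^2
F^* omega = (-12*u*v - u - 2) du + (-9*u^2) dv.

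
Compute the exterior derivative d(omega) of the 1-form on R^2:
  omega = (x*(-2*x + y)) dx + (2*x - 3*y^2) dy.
d(omega) = (2 - x) dx ∧ dy

For a 1-form omega = sum_i f_i dx_i, the exterior derivative is
  d(omega) = sum_{i < j} (∂f_j/∂x_i - ∂f_i/∂x_j) dx_i ∧ dx_j.
  coefficient of dx ∧ dy: ∂f_2/∂x - ∂f_1/∂y = ∂(2*x - 3*y^2)/∂x - ∂(x*(-2*x + y))/∂y = 2 - x
Assembling: d(omega) = (2 - x) dx ∧ dy.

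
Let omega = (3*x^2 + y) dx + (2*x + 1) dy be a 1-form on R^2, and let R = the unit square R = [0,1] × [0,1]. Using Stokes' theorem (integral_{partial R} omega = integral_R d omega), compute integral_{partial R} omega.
integral_(partial R) omega = 1

Stokes: integral_partial_R omega = integral_R d omega with d omega = (∂Q/∂x - ∂P/∂y) dx ∧ dy.
  ∂Q/∂x = 2
  ∂P/∂y = 1
  integrand = ∂Q/∂x - ∂P/∂y = 1.
Integrating over R: integral_0^1 integral_0^1 (1) dx dy = 1.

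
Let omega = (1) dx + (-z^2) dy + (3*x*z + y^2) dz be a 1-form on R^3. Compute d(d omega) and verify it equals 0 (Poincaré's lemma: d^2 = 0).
d(d omega) = 0

Step 1: d omega = sum_{i<j} (∂f_j/∂x_i - ∂f_i/∂x_j) dx_i ∧ dx_j:
  coeff of dx ∧ dy: 0
  coeff of dx ∧ dz: 3*z
  coeff of dy ∧ dz: 2*y + 2*z
Step 2: Apply d again to each 2-form coefficient. The only possible 3-form in R^3 is dx ∧ dy ∧ dz, with coefficient
  ∂(coeff of dy∧dz)/∂x - ∂(coeff of dx∧dz)/∂y + ∂(coeff of dx∧dy)/∂z
  = ∂/∂x (2*y + 2*z) - ∂/∂y (3*z) + ∂/∂z (0).
Each of these terms simplifies to sums of mixed partials that cancel in pairs. The result is 0 (by equality of mixed partials for smooth functions — Schwarz / Clairaut).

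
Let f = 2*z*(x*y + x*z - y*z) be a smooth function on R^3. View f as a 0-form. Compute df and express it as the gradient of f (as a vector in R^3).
df = (2*z*(y + z)) dx + (2*z*(x - z)) dy + (2*x*y + 4*x*z - 4*y*z) dz; grad f = (2*z*(y + z), 2*z*(x - z), 2*x*y + 4*x*z - 4*y*z)

For a 0-form f, d f = (∂f/∂x) dx + (∂f/∂y) dy + (∂f/∂z) dz. The components of the vector representation are exactly the entries of grad f in Cartesian coordinates:
  ∂f/∂x = 2*z*(y + z)
  ∂f/∂y = 2*z*(x - z)
  ∂f/∂z = 2*x*y + 4*x*z - 4*y*z.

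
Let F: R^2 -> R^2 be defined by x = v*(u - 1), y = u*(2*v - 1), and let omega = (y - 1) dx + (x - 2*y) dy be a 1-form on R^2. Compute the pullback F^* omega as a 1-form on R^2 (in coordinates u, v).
F^* omega = (-4*u*v^2 + 6*u*v - 2*u - 2*v^2) du + (-4*u^2*v + 3*u^2 - 4*u*v + 1) dv

Using F^*(f dg) = (f ∘ F) d(g ∘ F), substitute each coordinate x_i by F_i(u, v) in f_i, and replace dx_i by d F_i = (∂F_i/∂u) du + (∂F_i/∂v) dv.
  For the x component: f_1(F) = 2*u*v - u - 1; d F_1 = (v) du + (u - 1) dv
  For the y component: f_2(F) = -3*u*v + 2*u - v; d F_2 = (2*v - 1) du + (2*u) dv
Combining and collecting du, dv coefficients:
  coeff of du: -4*u*v^2 + 6*u*v - 2*u - 2*v^2
  coeff of dv: -4*u^2*v + 3*u^2 - 4*u*v + 1
F^* omega = (-4*u*v^2 + 6*u*v - 2*u - 2*v^2) du + (-4*u^2*v + 3*u^2 - 4*u*v + 1) dv.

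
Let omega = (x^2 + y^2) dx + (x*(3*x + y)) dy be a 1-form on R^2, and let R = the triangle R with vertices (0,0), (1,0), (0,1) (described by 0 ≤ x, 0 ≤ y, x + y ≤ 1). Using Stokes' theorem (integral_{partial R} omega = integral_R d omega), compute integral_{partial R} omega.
integral_(partial R) omega = 5/6

Stokes: integral_partial_R omega = integral_R d omega with d omega = (∂Q/∂x - ∂P/∂y) dx ∧ dy.
  ∂Q/∂x = 6*x + y
  ∂P/∂y = 2*y
  integrand = ∂Q/∂x - ∂P/∂y = 6*x - y.
Integrating over R: integral_0^1 integral_0^{1-x} (6*x - y) dy dx = 5/6.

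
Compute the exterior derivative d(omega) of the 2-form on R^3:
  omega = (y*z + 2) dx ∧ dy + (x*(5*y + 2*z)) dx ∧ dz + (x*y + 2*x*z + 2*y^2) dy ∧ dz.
d(omega) = (-5*x + 2*y + 2*z) dx ∧ dy ∧ dz

For a 2-form omega = sum_{i<j} g_{ij} dx_i ∧ dx_j, the exterior derivative is
  d(omega) = sum_{i<j} d(g_{ij}) ∧ dx_i ∧ dx_j = sum_{i<j, k} (∂g_{ij}/∂x_k) dx_k ∧ dx_i ∧ dx_j.
Expand each term, using dx_k ∧ dx_i ∧ dx_j = sgn(permutation) dx_{(a)} ∧ dx_{(b)} ∧ dx_{(c)} with (a < b < c) sorted:
  d(y*z + 2) includes (∂/∂z)(y*z + 2) dz = (y) dz, which multiplied by dx ∧ dy gives (y) dx ∧ dy ∧ dz
  d(x*(5*y + 2*z)) includes (∂/∂y)(x*(5*y + 2*z)) dy = (5*x) dy, which multiplied by dx ∧ dz gives (-5*x) dx ∧ dy ∧ dz
  d(x*y + 2*x*z + 2*y^2) includes (∂/∂x)(x*y + 2*x*z + 2*y^2) dx = (y + 2*z) dx, which multiplied by dy ∧ dz gives (y + 2*z) dx ∧ dy ∧ dz
Collecting like 3-forms: d(omega) = (-5*x + 2*y + 2*z) dx ∧ dy ∧ dz.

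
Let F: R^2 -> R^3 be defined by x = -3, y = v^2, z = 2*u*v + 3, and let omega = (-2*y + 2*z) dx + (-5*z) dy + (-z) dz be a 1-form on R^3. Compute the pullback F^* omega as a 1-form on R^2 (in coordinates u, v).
F^* omega = (2*v*(-2*u*v - 3)) du + (-4*u^2*v - 20*u*v^2 - 6*u - 30*v) dv

Using F^*(f dg) = (f ∘ F) d(g ∘ F), substitute each coordinate x_i by F_i(u, v) in f_i, and replace dx_i by d F_i = (∂F_i/∂u) du + (∂F_i/∂v) dv.
  For the x component: f_1(F) = 4*u*v - 2*v^2 + 6; d F_1 = (0) du + (0) dv
  For the y component: f_2(F) = -10*u*v - 15; d F_2 = (0) du + (2*v) dv
  For the z component: f_3(F) = -2*u*v - 3; d F_3 = (2*v) du + (2*u) dv
Combining and collecting du, dv coefficients:
  coeff of du: 2*v*(-2*u*v - 3)
  coeff of dv: -4*u^2*v - 20*u*v^2 - 6*u - 30*v
F^* omega = (2*v*(-2*u*v - 3)) du + (-4*u^2*v - 20*u*v^2 - 6*u - 30*v) dv.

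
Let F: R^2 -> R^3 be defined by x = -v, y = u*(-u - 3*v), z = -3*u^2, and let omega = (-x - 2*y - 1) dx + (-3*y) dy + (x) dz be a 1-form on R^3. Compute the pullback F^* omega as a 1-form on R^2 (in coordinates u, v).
F^* omega = (3*u*(-2*u^2 - 9*u*v - 9*v^2 + 2*v)) du + (-9*u^3 - 27*u^2*v - 2*u^2 - 6*u*v - v + 1) dv

Using F^*(f dg) = (f ∘ F) d(g ∘ F), substitute each coordinate x_i by F_i(u, v) in f_i, and replace dx_i by d F_i = (∂F_i/∂u) du + (∂F_i/∂v) dv.
  For the x component: f_1(F) = 2*u^2 + 6*u*v + v - 1; d F_1 = (0) du + (-1) dv
  For the y component: f_2(F) = 3*u*(u + 3*v); d F_2 = (-2*u - 3*v) du + (-3*u) dv
  For the z component: f_3(F) = -v; d F_3 = (-6*u) du + (0) dv
Combining and collecting du, dv coefficients:
  coeff of du: 3*u*(-2*u^2 - 9*u*v - 9*v^2 + 2*v)
  coeff of dv: -9*u^3 - 27*u^2*v - 2*u^2 - 6*u*v - v + 1
F^* omega = (3*u*(-2*u^2 - 9*u*v - 9*v^2 + 2*v)) du + (-9*u^3 - 27*u^2*v - 2*u^2 - 6*u*v - v + 1) dv.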